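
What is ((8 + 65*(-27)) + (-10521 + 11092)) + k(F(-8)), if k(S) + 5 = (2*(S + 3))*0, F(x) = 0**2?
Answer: -1181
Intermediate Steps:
F(x) = 0
k(S) = -5 (k(S) = -5 + (2*(S + 3))*0 = -5 + (2*(3 + S))*0 = -5 + (6 + 2*S)*0 = -5 + 0 = -5)
((8 + 65*(-27)) + (-10521 + 11092)) + k(F(-8)) = ((8 + 65*(-27)) + (-10521 + 11092)) - 5 = ((8 - 1755) + 571) - 5 = (-1747 + 571) - 5 = -1176 - 5 = -1181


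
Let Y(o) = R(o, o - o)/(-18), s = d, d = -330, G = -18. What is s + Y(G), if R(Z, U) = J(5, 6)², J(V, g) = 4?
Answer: -2978/9 ≈ -330.89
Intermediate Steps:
s = -330
R(Z, U) = 16 (R(Z, U) = 4² = 16)
Y(o) = -8/9 (Y(o) = 16/(-18) = 16*(-1/18) = -8/9)
s + Y(G) = -330 - 8/9 = -2978/9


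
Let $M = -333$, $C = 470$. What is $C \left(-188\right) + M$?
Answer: $-88693$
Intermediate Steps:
$C \left(-188\right) + M = 470 \left(-188\right) - 333 = -88360 - 333 = -88693$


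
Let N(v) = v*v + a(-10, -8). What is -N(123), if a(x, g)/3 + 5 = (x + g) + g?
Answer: -15036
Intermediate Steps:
a(x, g) = -15 + 3*x + 6*g (a(x, g) = -15 + 3*((x + g) + g) = -15 + 3*((g + x) + g) = -15 + 3*(x + 2*g) = -15 + (3*x + 6*g) = -15 + 3*x + 6*g)
N(v) = -93 + v**2 (N(v) = v*v + (-15 + 3*(-10) + 6*(-8)) = v**2 + (-15 - 30 - 48) = v**2 - 93 = -93 + v**2)
-N(123) = -(-93 + 123**2) = -(-93 + 15129) = -1*15036 = -15036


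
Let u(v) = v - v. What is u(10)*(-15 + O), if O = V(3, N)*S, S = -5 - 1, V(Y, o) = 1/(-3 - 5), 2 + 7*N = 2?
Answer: 0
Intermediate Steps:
N = 0 (N = -2/7 + (⅐)*2 = -2/7 + 2/7 = 0)
u(v) = 0
V(Y, o) = -⅛ (V(Y, o) = 1/(-8) = -⅛)
S = -6
O = ¾ (O = -⅛*(-6) = ¾ ≈ 0.75000)
u(10)*(-15 + O) = 0*(-15 + ¾) = 0*(-57/4) = 0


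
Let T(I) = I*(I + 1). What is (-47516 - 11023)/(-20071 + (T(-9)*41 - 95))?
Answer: 1027/302 ≈ 3.4007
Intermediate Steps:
T(I) = I*(1 + I)
(-47516 - 11023)/(-20071 + (T(-9)*41 - 95)) = (-47516 - 11023)/(-20071 + (-9*(1 - 9)*41 - 95)) = -58539/(-20071 + (-9*(-8)*41 - 95)) = -58539/(-20071 + (72*41 - 95)) = -58539/(-20071 + (2952 - 95)) = -58539/(-20071 + 2857) = -58539/(-17214) = -58539*(-1/17214) = 1027/302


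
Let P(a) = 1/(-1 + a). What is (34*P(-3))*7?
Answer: -119/2 ≈ -59.500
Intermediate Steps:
(34*P(-3))*7 = (34/(-1 - 3))*7 = (34/(-4))*7 = (34*(-1/4))*7 = -17/2*7 = -119/2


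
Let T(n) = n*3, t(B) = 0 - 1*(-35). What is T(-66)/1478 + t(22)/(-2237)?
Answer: -247328/1653143 ≈ -0.14961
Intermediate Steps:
t(B) = 35 (t(B) = 0 + 35 = 35)
T(n) = 3*n
T(-66)/1478 + t(22)/(-2237) = (3*(-66))/1478 + 35/(-2237) = -198*1/1478 + 35*(-1/2237) = -99/739 - 35/2237 = -247328/1653143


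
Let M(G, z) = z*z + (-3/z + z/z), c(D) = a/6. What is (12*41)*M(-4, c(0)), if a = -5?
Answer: 39073/15 ≈ 2604.9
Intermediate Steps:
c(D) = -5/6
M(G, z) = 1 + z**2 - 3/z (M(G, z) = z**2 + (-3/z + 1) = z**2 + (1 - 3/z) = 1 + z**2 - 3/z)
(12*41)*M(-4, c(0)) = (12*41)*((-3 - 5/6 + (-5/6)**3)/(-5/6)) = 492*(-6*(-3 - 5/6 - 125/216)/5) = 492*(-6/5*(-953/216)) = 492*(953/180) = 39073/15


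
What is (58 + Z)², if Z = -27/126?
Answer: 654481/196 ≈ 3339.2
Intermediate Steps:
Z = -3/14 (Z = -27*1/126 = -3/14 ≈ -0.21429)
(58 + Z)² = (58 - 3/14)² = (809/14)² = 654481/196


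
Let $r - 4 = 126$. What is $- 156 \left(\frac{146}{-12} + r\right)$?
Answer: $-18382$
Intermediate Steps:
$r = 130$ ($r = 4 + 126 = 130$)
$- 156 \left(\frac{146}{-12} + r\right) = - 156 \left(\frac{146}{-12} + 130\right) = - 156 \left(146 \left(- \frac{1}{12}\right) + 130\right) = - 156 \left(- \frac{73}{6} + 130\right) = \left(-156\right) \frac{707}{6} = -18382$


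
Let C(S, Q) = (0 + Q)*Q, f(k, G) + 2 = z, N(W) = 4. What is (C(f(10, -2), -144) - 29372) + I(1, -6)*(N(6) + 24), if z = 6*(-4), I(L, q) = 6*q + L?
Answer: -9616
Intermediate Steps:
I(L, q) = L + 6*q
z = -24
f(k, G) = -26 (f(k, G) = -2 - 24 = -26)
C(S, Q) = Q**2 (C(S, Q) = Q*Q = Q**2)
(C(f(10, -2), -144) - 29372) + I(1, -6)*(N(6) + 24) = ((-144)**2 - 29372) + (1 + 6*(-6))*(4 + 24) = (20736 - 29372) + (1 - 36)*28 = -8636 - 35*28 = -8636 - 980 = -9616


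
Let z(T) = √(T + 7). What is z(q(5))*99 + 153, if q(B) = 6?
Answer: 153 + 99*√13 ≈ 509.95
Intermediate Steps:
z(T) = √(7 + T)
z(q(5))*99 + 153 = √(7 + 6)*99 + 153 = √13*99 + 153 = 99*√13 + 153 = 153 + 99*√13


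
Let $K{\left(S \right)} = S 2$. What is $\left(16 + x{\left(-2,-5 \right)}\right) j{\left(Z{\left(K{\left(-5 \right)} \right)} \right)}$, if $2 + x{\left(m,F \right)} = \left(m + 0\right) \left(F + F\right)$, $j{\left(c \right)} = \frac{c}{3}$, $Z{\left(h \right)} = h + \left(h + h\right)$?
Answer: $-340$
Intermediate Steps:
$K{\left(S \right)} = 2 S$
$Z{\left(h \right)} = 3 h$ ($Z{\left(h \right)} = h + 2 h = 3 h$)
$j{\left(c \right)} = \frac{c}{3}$ ($j{\left(c \right)} = c \frac{1}{3} = \frac{c}{3}$)
$x{\left(m,F \right)} = -2 + 2 F m$ ($x{\left(m,F \right)} = -2 + \left(m + 0\right) \left(F + F\right) = -2 + m 2 F = -2 + 2 F m$)
$\left(16 + x{\left(-2,-5 \right)}\right) j{\left(Z{\left(K{\left(-5 \right)} \right)} \right)} = \left(16 - \left(2 + 10 \left(-2\right)\right)\right) \frac{3 \cdot 2 \left(-5\right)}{3} = \left(16 + \left(-2 + 20\right)\right) \frac{3 \left(-10\right)}{3} = \left(16 + 18\right) \frac{1}{3} \left(-30\right) = 34 \left(-10\right) = -340$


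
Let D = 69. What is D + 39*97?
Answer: 3852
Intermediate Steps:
D + 39*97 = 69 + 39*97 = 69 + 3783 = 3852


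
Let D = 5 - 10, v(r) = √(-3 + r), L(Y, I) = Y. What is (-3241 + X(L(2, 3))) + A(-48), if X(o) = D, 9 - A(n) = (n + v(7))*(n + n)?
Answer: -7653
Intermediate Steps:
D = -5
A(n) = 9 - 2*n*(2 + n) (A(n) = 9 - (n + √(-3 + 7))*(n + n) = 9 - (n + √4)*2*n = 9 - (n + 2)*2*n = 9 - (2 + n)*2*n = 9 - 2*n*(2 + n))
X(o) = -5
(-3241 + X(L(2, 3))) + A(-48) = (-3241 - 5) + (9 - 4*(-48) - 2*(-48)²) = -3246 + (9 + 192 - 2*2304) = -3246 + (9 + 192 - 4608) = -3246 - 4407 = -7653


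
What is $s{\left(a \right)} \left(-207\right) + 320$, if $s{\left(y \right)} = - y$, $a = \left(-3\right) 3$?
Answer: $-1543$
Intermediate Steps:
$a = -9$
$s{\left(a \right)} \left(-207\right) + 320 = \left(-1\right) \left(-9\right) \left(-207\right) + 320 = 9 \left(-207\right) + 320 = -1863 + 320 = -1543$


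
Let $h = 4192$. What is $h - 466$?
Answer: $3726$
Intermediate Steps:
$h - 466 = 4192 - 466 = 3726$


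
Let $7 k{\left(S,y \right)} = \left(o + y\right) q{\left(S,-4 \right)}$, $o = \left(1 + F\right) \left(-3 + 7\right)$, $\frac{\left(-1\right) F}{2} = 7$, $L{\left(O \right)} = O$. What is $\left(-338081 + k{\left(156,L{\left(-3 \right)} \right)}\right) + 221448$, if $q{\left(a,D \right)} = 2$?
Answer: $- \frac{816541}{7} \approx -1.1665 \cdot 10^{5}$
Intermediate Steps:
$F = -14$ ($F = \left(-2\right) 7 = -14$)
$o = -52$ ($o = \left(1 - 14\right) \left(-3 + 7\right) = \left(-13\right) 4 = -52$)
$k{\left(S,y \right)} = - \frac{104}{7} + \frac{2 y}{7}$ ($k{\left(S,y \right)} = \frac{\left(-52 + y\right) 2}{7} = \frac{-104 + 2 y}{7} = - \frac{104}{7} + \frac{2 y}{7}$)
$\left(-338081 + k{\left(156,L{\left(-3 \right)} \right)}\right) + 221448 = \left(-338081 + \left(- \frac{104}{7} + \frac{2}{7} \left(-3\right)\right)\right) + 221448 = \left(-338081 - \frac{110}{7}\right) + 221448 = - \frac{2366677}{7} + 221448 = - \frac{816541}{7}$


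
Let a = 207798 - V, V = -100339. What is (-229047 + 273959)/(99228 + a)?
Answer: 6416/58195 ≈ 0.11025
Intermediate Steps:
a = 308137 (a = 207798 - 1*(-100339) = 207798 + 100339 = 308137)
(-229047 + 273959)/(99228 + a) = (-229047 + 273959)/(99228 + 308137) = 44912/407365 = 44912*(1/407365) = 6416/58195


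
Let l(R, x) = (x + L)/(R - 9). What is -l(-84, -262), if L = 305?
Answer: 43/93 ≈ 0.46237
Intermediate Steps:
l(R, x) = (305 + x)/(-9 + R) (l(R, x) = (x + 305)/(R - 9) = (305 + x)/(-9 + R))
-l(-84, -262) = -(305 - 262)/(-9 - 84) = -43/(-93) = -(-1)*43/93 = -1*(-43/93) = 43/93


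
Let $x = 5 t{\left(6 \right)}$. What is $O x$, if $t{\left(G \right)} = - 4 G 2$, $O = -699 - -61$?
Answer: $153120$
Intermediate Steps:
$O = -638$ ($O = -699 + 61 = -638$)
$t{\left(G \right)} = - 8 G$
$x = -240$ ($x = 5 \left(\left(-8\right) 6\right) = 5 \left(-48\right) = -240$)
$O x = \left(-638\right) \left(-240\right) = 153120$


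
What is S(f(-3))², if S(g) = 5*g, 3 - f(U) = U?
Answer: 900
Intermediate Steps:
f(U) = 3 - U
S(f(-3))² = (5*(3 - 1*(-3)))² = (5*(3 + 3))² = (5*6)² = 30² = 900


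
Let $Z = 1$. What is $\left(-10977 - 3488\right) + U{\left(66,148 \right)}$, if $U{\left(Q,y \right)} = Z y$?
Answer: $-14317$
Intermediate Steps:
$U{\left(Q,y \right)} = y$ ($U{\left(Q,y \right)} = 1 y = y$)
$\left(-10977 - 3488\right) + U{\left(66,148 \right)} = \left(-10977 - 3488\right) + 148 = -14465 + 148 = -14317$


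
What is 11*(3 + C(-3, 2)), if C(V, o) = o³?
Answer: 121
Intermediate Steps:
11*(3 + C(-3, 2)) = 11*(3 + 2³) = 11*(3 + 8) = 11*11 = 121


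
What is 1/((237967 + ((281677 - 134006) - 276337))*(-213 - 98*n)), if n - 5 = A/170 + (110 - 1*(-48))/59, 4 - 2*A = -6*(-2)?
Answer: -5015/527937055421 ≈ -9.4992e-9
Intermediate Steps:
A = -4 (A = 2 - (-3)*(-2) = 2 - 1/2*12 = 2 - 6 = -4)
n = 38387/5015 (n = 5 + (-4/170 + (110 - 1*(-48))/59) = 5 + (-4*1/170 + (110 + 48)*(1/59)) = 5 + (-2/85 + 158*(1/59)) = 5 + (-2/85 + 158/59) = 5 + 13312/5015 = 38387/5015 ≈ 7.6544)
1/((237967 + ((281677 - 134006) - 276337))*(-213 - 98*n)) = 1/((237967 + ((281677 - 134006) - 276337))*(-213 - 98*38387/5015)) = 1/((237967 + (147671 - 276337))*(-213 - 3761926/5015)) = 1/((237967 - 128666)*(-4830121/5015)) = -5015/4830121/109301 = (1/109301)*(-5015/4830121) = -5015/527937055421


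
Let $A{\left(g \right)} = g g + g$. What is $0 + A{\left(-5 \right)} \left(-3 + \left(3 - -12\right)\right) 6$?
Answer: $1440$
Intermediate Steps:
$A{\left(g \right)} = g + g^{2}$ ($A{\left(g \right)} = g^{2} + g = g + g^{2}$)
$0 + A{\left(-5 \right)} \left(-3 + \left(3 - -12\right)\right) 6 = 0 + - 5 \left(1 - 5\right) \left(-3 + \left(3 - -12\right)\right) 6 = 0 + \left(-5\right) \left(-4\right) \left(-3 + \left(3 + 12\right)\right) 6 = 0 + 20 \left(-3 + 15\right) 6 = 0 + 20 \cdot 12 \cdot 6 = 0 + 240 \cdot 6 = 0 + 1440 = 1440$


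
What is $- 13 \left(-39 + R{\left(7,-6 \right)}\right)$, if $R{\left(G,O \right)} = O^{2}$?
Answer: $39$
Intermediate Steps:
$- 13 \left(-39 + R{\left(7,-6 \right)}\right) = - 13 \left(-39 + \left(-6\right)^{2}\right) = - 13 \left(-39 + 36\right) = \left(-13\right) \left(-3\right) = 39$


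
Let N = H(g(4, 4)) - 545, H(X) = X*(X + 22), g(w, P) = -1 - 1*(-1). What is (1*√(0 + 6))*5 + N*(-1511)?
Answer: 823495 + 5*√6 ≈ 8.2351e+5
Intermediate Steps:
g(w, P) = 0 (g(w, P) = -1 + 1 = 0)
H(X) = X*(22 + X)
N = -545 (N = 0*(22 + 0) - 545 = 0*22 - 545 = 0 - 545 = -545)
(1*√(0 + 6))*5 + N*(-1511) = (1*√(0 + 6))*5 - 545*(-1511) = (1*√6)*5 + 823495 = √6*5 + 823495 = 5*√6 + 823495 = 823495 + 5*√6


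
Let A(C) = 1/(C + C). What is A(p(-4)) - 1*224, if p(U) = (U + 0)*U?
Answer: -7167/32 ≈ -223.97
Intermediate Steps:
p(U) = U**2 (p(U) = U*U = U**2)
A(C) = 1/(2*C)
A(p(-4)) - 1*224 = 1/(2*((-4)**2)) - 1*224 = (1/2)/16 - 224 = (1/2)*(1/16) - 224 = 1/32 - 224 = -7167/32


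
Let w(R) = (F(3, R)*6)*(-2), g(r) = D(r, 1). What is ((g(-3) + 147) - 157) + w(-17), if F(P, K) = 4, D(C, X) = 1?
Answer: -57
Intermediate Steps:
g(r) = 1
w(R) = -48 (w(R) = (4*6)*(-2) = 24*(-2) = -48)
((g(-3) + 147) - 157) + w(-17) = ((1 + 147) - 157) - 48 = (148 - 157) - 48 = -9 - 48 = -57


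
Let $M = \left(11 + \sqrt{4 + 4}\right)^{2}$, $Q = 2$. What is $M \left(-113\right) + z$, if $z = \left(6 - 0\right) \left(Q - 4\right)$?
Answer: $-14589 - 4972 \sqrt{2} \approx -21620.0$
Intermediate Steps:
$z = -12$ ($z = \left(6 - 0\right) \left(2 - 4\right) = \left(6 + 0\right) \left(-2\right) = 6 \left(-2\right) = -12$)
$M = \left(11 + 2 \sqrt{2}\right)^{2}$ ($M = \left(11 + \sqrt{8}\right)^{2} = \left(11 + 2 \sqrt{2}\right)^{2} \approx 191.23$)
$M \left(-113\right) + z = \left(129 + 44 \sqrt{2}\right) \left(-113\right) - 12 = \left(-14577 - 4972 \sqrt{2}\right) - 12 = -14589 - 4972 \sqrt{2}$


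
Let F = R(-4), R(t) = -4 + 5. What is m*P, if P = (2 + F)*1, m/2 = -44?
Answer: -264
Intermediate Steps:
R(t) = 1
m = -88 (m = 2*(-44) = -88)
F = 1
P = 3 (P = (2 + 1)*1 = 3*1 = 3)
m*P = -88*3 = -264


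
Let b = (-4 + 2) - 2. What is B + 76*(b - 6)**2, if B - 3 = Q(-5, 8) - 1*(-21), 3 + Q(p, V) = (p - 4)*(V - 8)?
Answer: 7621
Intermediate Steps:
b = -4 (b = -2 - 2 = -4)
Q(p, V) = -3 + (-8 + V)*(-4 + p) (Q(p, V) = -3 + (p - 4)*(V - 8) = -3 + (-4 + p)*(-8 + V) = -3 + (-8 + V)*(-4 + p))
B = 21 (B = 3 + ((29 - 8*(-5) - 4*8 + 8*(-5)) - 1*(-21)) = 3 + ((29 + 40 - 32 - 40) + 21) = 3 + (-3 + 21) = 3 + 18 = 21)
B + 76*(b - 6)**2 = 21 + 76*(-4 - 6)**2 = 21 + 76*(-10)**2 = 21 + 76*100 = 21 + 7600 = 7621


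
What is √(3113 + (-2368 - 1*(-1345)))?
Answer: √2090 ≈ 45.716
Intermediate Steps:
√(3113 + (-2368 - 1*(-1345))) = √(3113 + (-2368 + 1345)) = √(3113 - 1023) = √2090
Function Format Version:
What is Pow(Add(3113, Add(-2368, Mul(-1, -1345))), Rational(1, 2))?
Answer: Pow(2090, Rational(1, 2)) ≈ 45.716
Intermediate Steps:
Pow(Add(3113, Add(-2368, Mul(-1, -1345))), Rational(1, 2)) = Pow(Add(3113, Add(-2368, 1345)), Rational(1, 2)) = Pow(Add(3113, -1023), Rational(1, 2)) = Pow(2090, Rational(1, 2))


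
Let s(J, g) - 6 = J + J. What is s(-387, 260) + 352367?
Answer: 351599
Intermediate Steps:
s(J, g) = 6 + 2*J (s(J, g) = 6 + (J + J) = 6 + 2*J)
s(-387, 260) + 352367 = (6 + 2*(-387)) + 352367 = (6 - 774) + 352367 = -768 + 352367 = 351599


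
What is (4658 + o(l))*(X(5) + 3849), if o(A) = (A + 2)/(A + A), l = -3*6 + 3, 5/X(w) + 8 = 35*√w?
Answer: 3260273839237/181830 + 4891355*√5/36366 ≈ 1.7931e+7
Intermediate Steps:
X(w) = 5/(-8 + 35*√w)
l = -15 (l = -1*18 + 3 = -18 + 3 = -15)
o(A) = (2 + A)/(2*A) (o(A) = (2 + A)/((2*A)) = (2 + A)*(1/(2*A)) = (2 + A)/(2*A))
(4658 + o(l))*(X(5) + 3849) = (4658 + (½)*(2 - 15)/(-15))*(5/(-8 + 35*√5) + 3849) = (4658 + (½)*(-1/15)*(-13))*(3849 + 5/(-8 + 35*√5)) = (4658 + 13/30)*(3849 + 5/(-8 + 35*√5)) = 139753*(3849 + 5/(-8 + 35*√5))/30 = 179303099/10 + 139753/(6*(-8 + 35*√5))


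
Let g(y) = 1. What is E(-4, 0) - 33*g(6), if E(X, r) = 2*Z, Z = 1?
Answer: -31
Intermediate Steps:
E(X, r) = 2 (E(X, r) = 2*1 = 2)
E(-4, 0) - 33*g(6) = 2 - 33*1 = 2 - 33 = -31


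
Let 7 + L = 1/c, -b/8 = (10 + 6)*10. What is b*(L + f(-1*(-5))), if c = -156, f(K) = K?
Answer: 100160/39 ≈ 2568.2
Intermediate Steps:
b = -1280 (b = -8*(10 + 6)*10 = -128*10 = -8*160 = -1280)
L = -1093/156 (L = -7 + 1/(-156) = -7 - 1/156 = -1093/156 ≈ -7.0064)
b*(L + f(-1*(-5))) = -1280*(-1093/156 - 1*(-5)) = -1280*(-1093/156 + 5) = -1280*(-313/156) = 100160/39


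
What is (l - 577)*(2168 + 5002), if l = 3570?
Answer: 21459810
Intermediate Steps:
(l - 577)*(2168 + 5002) = (3570 - 577)*(2168 + 5002) = 2993*7170 = 21459810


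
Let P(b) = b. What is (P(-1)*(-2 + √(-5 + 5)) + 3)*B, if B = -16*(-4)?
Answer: 320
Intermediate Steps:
B = 64
(P(-1)*(-2 + √(-5 + 5)) + 3)*B = (-(-2 + √(-5 + 5)) + 3)*64 = (-(-2 + √0) + 3)*64 = (-(-2 + 0) + 3)*64 = (-1*(-2) + 3)*64 = (2 + 3)*64 = 5*64 = 320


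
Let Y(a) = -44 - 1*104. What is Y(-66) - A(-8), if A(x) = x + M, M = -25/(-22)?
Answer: -3105/22 ≈ -141.14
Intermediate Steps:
M = 25/22 (M = -25*(-1/22) = 25/22 ≈ 1.1364)
Y(a) = -148 (Y(a) = -44 - 104 = -148)
A(x) = 25/22 + x (A(x) = x + 25/22 = 25/22 + x)
Y(-66) - A(-8) = -148 - (25/22 - 8) = -148 - 1*(-151/22) = -148 + 151/22 = -3105/22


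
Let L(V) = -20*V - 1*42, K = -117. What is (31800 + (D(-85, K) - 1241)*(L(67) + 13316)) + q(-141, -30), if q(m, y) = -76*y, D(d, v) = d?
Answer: -15790404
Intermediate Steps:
L(V) = -42 - 20*V (L(V) = -20*V - 42 = -42 - 20*V)
q(m, y) = -76*y
(31800 + (D(-85, K) - 1241)*(L(67) + 13316)) + q(-141, -30) = (31800 + (-85 - 1241)*((-42 - 20*67) + 13316)) - 76*(-30) = (31800 - 1326*((-42 - 1340) + 13316)) + 2280 = (31800 - 1326*(-1382 + 13316)) + 2280 = (31800 - 1326*11934) + 2280 = (31800 - 15824484) + 2280 = -15792684 + 2280 = -15790404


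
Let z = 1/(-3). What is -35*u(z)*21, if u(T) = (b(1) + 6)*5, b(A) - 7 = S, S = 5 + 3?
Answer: -77175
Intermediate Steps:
z = -⅓ ≈ -0.33333
S = 8
b(A) = 15 (b(A) = 7 + 8 = 15)
u(T) = 105 (u(T) = (15 + 6)*5 = 21*5 = 105)
-35*u(z)*21 = -35*105*21 = -3675*21 = -77175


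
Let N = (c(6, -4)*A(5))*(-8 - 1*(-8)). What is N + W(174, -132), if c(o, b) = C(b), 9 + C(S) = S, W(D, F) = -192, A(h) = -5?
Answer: -192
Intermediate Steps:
C(S) = -9 + S
c(o, b) = -9 + b
N = 0 (N = ((-9 - 4)*(-5))*(-8 - 1*(-8)) = (-13*(-5))*(-8 + 8) = 65*0 = 0)
N + W(174, -132) = 0 - 192 = -192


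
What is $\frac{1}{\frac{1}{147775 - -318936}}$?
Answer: $466711$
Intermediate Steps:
$\frac{1}{\frac{1}{147775 - -318936}} = \frac{1}{\frac{1}{147775 + 318936}} = \frac{1}{\frac{1}{466711}} = 466711$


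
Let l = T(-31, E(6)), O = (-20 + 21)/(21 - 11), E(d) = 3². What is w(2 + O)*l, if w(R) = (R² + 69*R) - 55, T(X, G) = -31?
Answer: -292361/100 ≈ -2923.6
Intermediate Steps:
E(d) = 9
O = ⅒ (O = 1/10 = 1*(⅒) = ⅒ ≈ 0.10000)
l = -31
w(R) = -55 + R² + 69*R
w(2 + O)*l = (-55 + (2 + ⅒)² + 69*(2 + ⅒))*(-31) = (-55 + (21/10)² + 69*(21/10))*(-31) = (-55 + 441/100 + 1449/10)*(-31) = (9431/100)*(-31) = -292361/100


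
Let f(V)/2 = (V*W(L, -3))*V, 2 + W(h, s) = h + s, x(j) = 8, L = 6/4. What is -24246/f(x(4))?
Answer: 12123/224 ≈ 54.121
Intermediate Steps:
L = 3/2 (L = 6*(¼) = 3/2 ≈ 1.5000)
W(h, s) = -2 + h + s (W(h, s) = -2 + (h + s) = -2 + h + s)
f(V) = -7*V² (f(V) = 2*((V*(-2 + 3/2 - 3))*V) = 2*((V*(-7/2))*V) = 2*((-7*V/2)*V) = 2*(-7*V²/2) = -7*V²)
-24246/f(x(4)) = -24246/((-7*8²)) = -24246/((-7*64)) = -24246/(-448) = -24246*(-1/448) = 12123/224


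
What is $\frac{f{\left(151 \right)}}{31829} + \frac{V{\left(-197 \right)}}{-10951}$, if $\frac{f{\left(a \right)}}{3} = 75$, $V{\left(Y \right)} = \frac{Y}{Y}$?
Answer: $\frac{2432146}{348559379} \approx 0.0069777$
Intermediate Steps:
$V{\left(Y \right)} = 1$
$f{\left(a \right)} = 225$ ($f{\left(a \right)} = 3 \cdot 75 = 225$)
$\frac{f{\left(151 \right)}}{31829} + \frac{V{\left(-197 \right)}}{-10951} = \frac{225}{31829} + 1 \frac{1}{-10951} = 225 \cdot \frac{1}{31829} + 1 \left(- \frac{1}{10951}\right) = \frac{225}{31829} - \frac{1}{10951} = \frac{2432146}{348559379}$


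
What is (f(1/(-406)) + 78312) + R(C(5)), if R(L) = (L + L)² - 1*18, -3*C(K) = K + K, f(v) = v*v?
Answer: 116216962465/1483524 ≈ 78339.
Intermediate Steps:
f(v) = v²
C(K) = -2*K/3 (C(K) = -(K + K)/3 = -2*K/3)
R(L) = -18 + 4*L² (R(L) = (2*L)² - 18 = 4*L² - 18 = -18 + 4*L²)
(f(1/(-406)) + 78312) + R(C(5)) = ((1/(-406))² + 78312) + (-18 + 4*(-⅔*5)²) = ((-1/406)² + 78312) + (-18 + 4*(-10/3)²) = (1/164836 + 78312) + (-18 + 4*(100/9)) = 12908636833/164836 + (-18 + 400/9) = 12908636833/164836 + 238/9 = 116216962465/1483524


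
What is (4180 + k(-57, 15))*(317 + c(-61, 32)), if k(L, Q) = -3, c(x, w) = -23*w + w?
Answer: -1616499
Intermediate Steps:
c(x, w) = -22*w
(4180 + k(-57, 15))*(317 + c(-61, 32)) = (4180 - 3)*(317 - 22*32) = 4177*(317 - 704) = 4177*(-387) = -1616499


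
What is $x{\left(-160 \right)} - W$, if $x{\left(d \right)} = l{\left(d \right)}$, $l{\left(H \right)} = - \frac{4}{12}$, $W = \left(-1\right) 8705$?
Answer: $\frac{26114}{3} \approx 8704.7$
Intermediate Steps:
$W = -8705$
$l{\left(H \right)} = - \frac{1}{3}$ ($l{\left(H \right)} = \left(-4\right) \frac{1}{12} = - \frac{1}{3}$)
$x{\left(d \right)} = - \frac{1}{3}$
$x{\left(-160 \right)} - W = - \frac{1}{3} - -8705 = - \frac{1}{3} + 8705 = \frac{26114}{3}$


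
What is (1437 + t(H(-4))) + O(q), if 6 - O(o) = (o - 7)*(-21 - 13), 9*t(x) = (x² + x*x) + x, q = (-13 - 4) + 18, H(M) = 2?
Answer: 11161/9 ≈ 1240.1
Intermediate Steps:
q = 1 (q = -17 + 18 = 1)
t(x) = x/9 + 2*x²/9 (t(x) = ((x² + x*x) + x)/9 = ((x² + x²) + x)/9 = (2*x² + x)/9 = (x + 2*x²)/9 = x/9 + 2*x²/9)
O(o) = -232 + 34*o (O(o) = 6 - (o - 7)*(-21 - 13) = 6 - (-7 + o)*(-34) = 6 - (238 - 34*o) = 6 + (-238 + 34*o) = -232 + 34*o)
(1437 + t(H(-4))) + O(q) = (1437 + (⅑)*2*(1 + 2*2)) + (-232 + 34*1) = (1437 + (⅑)*2*(1 + 4)) + (-232 + 34) = (1437 + (⅑)*2*5) - 198 = (1437 + 10/9) - 198 = 12943/9 - 198 = 11161/9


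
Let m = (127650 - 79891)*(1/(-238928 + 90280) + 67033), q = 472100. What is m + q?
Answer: 475956201651497/148648 ≈ 3.2019e+9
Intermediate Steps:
m = 475886024930697/148648 (m = 47759*(1/(-148648) + 67033) = 47759*(-1/148648 + 67033) = 47759*(9964321383/148648) = 475886024930697/148648 ≈ 3.2014e+9)
m + q = 475886024930697/148648 + 472100 = 475956201651497/148648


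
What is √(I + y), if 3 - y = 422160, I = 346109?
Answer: 28*I*√97 ≈ 275.77*I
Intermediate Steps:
y = -422157 (y = 3 - 1*422160 = 3 - 422160 = -422157)
√(I + y) = √(346109 - 422157) = √(-76048) = 28*I*√97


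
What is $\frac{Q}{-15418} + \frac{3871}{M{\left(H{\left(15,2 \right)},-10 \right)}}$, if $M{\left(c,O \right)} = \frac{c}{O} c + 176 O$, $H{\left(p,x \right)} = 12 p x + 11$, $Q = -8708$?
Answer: $\frac{377503924}{1196752869} \approx 0.31544$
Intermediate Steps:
$H{\left(p,x \right)} = 11 + 12 p x$ ($H{\left(p,x \right)} = 12 p x + 11 = 11 + 12 p x$)
$M{\left(c,O \right)} = 176 O + \frac{c^{2}}{O}$ ($M{\left(c,O \right)} = \frac{c^{2}}{O} + 176 O = 176 O + \frac{c^{2}}{O}$)
$\frac{Q}{-15418} + \frac{3871}{M{\left(H{\left(15,2 \right)},-10 \right)}} = - \frac{8708}{-15418} + \frac{3871}{176 \left(-10\right) + \frac{\left(11 + 12 \cdot 15 \cdot 2\right)^{2}}{-10}} = \left(-8708\right) \left(- \frac{1}{15418}\right) + \frac{3871}{-1760 - \frac{\left(11 + 360\right)^{2}}{10}} = \frac{4354}{7709} + \frac{3871}{-1760 - \frac{371^{2}}{10}} = \frac{4354}{7709} + \frac{3871}{-1760 - \frac{137641}{10}} = \frac{4354}{7709} + \frac{3871}{- \frac{155241}{10}} = \frac{4354}{7709} + 3871 \left(- \frac{10}{155241}\right) = \frac{4354}{7709} - \frac{38710}{155241} = \frac{377503924}{1196752869}$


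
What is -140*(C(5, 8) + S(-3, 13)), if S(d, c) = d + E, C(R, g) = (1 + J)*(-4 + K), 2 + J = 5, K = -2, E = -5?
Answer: 4480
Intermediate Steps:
J = 3 (J = -2 + 5 = 3)
C(R, g) = -24 (C(R, g) = (1 + 3)*(-4 - 2) = 4*(-6) = -24)
S(d, c) = -5 + d (S(d, c) = d - 5 = -5 + d)
-140*(C(5, 8) + S(-3, 13)) = -140*(-24 + (-5 - 3)) = -140*(-24 - 8) = -140*(-32) = 4480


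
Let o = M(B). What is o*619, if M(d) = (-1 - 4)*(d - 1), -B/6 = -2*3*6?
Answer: -665425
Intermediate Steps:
B = 216 (B = -6*(-2*3)*6 = -(-36)*6 = -6*(-36) = 216)
M(d) = 5 - 5*d (M(d) = -5*(-1 + d) = 5 - 5*d)
o = -1075 (o = 5 - 5*216 = 5 - 1080 = -1075)
o*619 = -1075*619 = -665425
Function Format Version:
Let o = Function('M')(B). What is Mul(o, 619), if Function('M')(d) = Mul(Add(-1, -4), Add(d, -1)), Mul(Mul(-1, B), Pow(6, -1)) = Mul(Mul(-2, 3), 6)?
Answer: -665425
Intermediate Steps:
B = 216 (B = Mul(-6, Mul(Mul(-2, 3), 6)) = Mul(-6, Mul(-6, 6)) = Mul(-6, -36) = 216)
Function('M')(d) = Add(5, Mul(-5, d)) (Function('M')(d) = Mul(-5, Add(-1, d)) = Add(5, Mul(-5, d)))
o = -1075 (o = Add(5, Mul(-5, 216)) = Add(5, -1080) = -1075)
Mul(o, 619) = Mul(-1075, 619) = -665425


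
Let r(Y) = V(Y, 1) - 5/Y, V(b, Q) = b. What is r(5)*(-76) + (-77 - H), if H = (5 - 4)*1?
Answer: -382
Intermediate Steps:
r(Y) = Y - 5/Y
H = 1 (H = 1*1 = 1)
r(5)*(-76) + (-77 - H) = (5 - 5/5)*(-76) + (-77 - 1*1) = (5 - 5*⅕)*(-76) + (-77 - 1) = (5 - 1)*(-76) - 78 = 4*(-76) - 78 = -304 - 78 = -382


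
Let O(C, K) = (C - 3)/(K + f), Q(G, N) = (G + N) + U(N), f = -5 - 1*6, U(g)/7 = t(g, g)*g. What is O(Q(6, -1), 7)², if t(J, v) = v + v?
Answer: 16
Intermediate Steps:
t(J, v) = 2*v
U(g) = 14*g² (U(g) = 7*((2*g)*g) = 7*(2*g²) = 14*g²)
f = -11 (f = -5 - 6 = -11)
Q(G, N) = G + N + 14*N² (Q(G, N) = (G + N) + 14*N² = G + N + 14*N²)
O(C, K) = (-3 + C)/(-11 + K) (O(C, K) = (C - 3)/(K - 11) = (-3 + C)/(-11 + K))
O(Q(6, -1), 7)² = ((-3 + (6 - 1 + 14*(-1)²))/(-11 + 7))² = ((-3 + (6 - 1 + 14*1))/(-4))² = (-(-3 + (6 - 1 + 14))/4)² = (-(-3 + 19)/4)² = (-¼*16)² = (-4)² = 16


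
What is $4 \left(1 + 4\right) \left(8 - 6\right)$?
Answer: $40$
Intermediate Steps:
$4 \left(1 + 4\right) \left(8 - 6\right) = 4 \cdot 5 \cdot 2 = 20 \cdot 2 = 40$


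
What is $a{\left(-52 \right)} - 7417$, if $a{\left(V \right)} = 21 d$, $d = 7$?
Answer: $-7270$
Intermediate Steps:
$a{\left(V \right)} = 147$ ($a{\left(V \right)} = 21 \cdot 7 = 147$)
$a{\left(-52 \right)} - 7417 = 147 - 7417 = -7270$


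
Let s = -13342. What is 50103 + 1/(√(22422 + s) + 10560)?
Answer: 139667774403/2787613 - √2270/55752260 ≈ 50103.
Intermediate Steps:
50103 + 1/(√(22422 + s) + 10560) = 50103 + 1/(√(22422 - 13342) + 10560) = 50103 + 1/(√9080 + 10560) = 50103 + 1/(2*√2270 + 10560) = 50103 + 1/(10560 + 2*√2270)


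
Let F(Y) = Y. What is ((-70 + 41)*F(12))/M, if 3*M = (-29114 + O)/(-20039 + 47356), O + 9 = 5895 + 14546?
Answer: 4753158/1447 ≈ 3284.8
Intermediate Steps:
O = 20432 (O = -9 + (5895 + 14546) = -9 + 20441 = 20432)
M = -2894/27317 (M = ((-29114 + 20432)/(-20039 + 47356))/3 = (-8682/27317)/3 = (-8682*1/27317)/3 = (⅓)*(-8682/27317) = -2894/27317 ≈ -0.10594)
((-70 + 41)*F(12))/M = ((-70 + 41)*12)/(-2894/27317) = -29*12*(-27317/2894) = -348*(-27317/2894) = 4753158/1447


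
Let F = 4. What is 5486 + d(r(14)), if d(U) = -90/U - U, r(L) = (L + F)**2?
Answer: 92911/18 ≈ 5161.7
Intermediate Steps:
r(L) = (4 + L)**2 (r(L) = (L + 4)**2 = (4 + L)**2)
d(U) = -U - 90/U
5486 + d(r(14)) = 5486 + (-(4 + 14)**2 - 90/(4 + 14)**2) = 5486 + (-1*18**2 - 90/(18**2)) = 5486 + (-1*324 - 90/324) = 5486 + (-324 - 90*1/324) = 5486 + (-324 - 5/18) = 5486 - 5837/18 = 92911/18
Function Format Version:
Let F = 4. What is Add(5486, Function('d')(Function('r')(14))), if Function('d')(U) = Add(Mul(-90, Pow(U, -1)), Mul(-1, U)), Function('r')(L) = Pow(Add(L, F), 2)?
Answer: Rational(92911, 18) ≈ 5161.7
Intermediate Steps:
Function('r')(L) = Pow(Add(4, L), 2) (Function('r')(L) = Pow(Add(L, 4), 2) = Pow(Add(4, L), 2))
Function('d')(U) = Add(Mul(-1, U), Mul(-90, Pow(U, -1)))
Add(5486, Function('d')(Function('r')(14))) = Add(5486, Add(Mul(-1, Pow(Add(4, 14), 2)), Mul(-90, Pow(Pow(Add(4, 14), 2), -1)))) = Add(5486, Add(Mul(-1, Pow(18, 2)), Mul(-90, Pow(Pow(18, 2), -1)))) = Add(5486, Add(Mul(-1, 324), Mul(-90, Pow(324, -1)))) = Add(5486, Add(-324, Mul(-90, Rational(1, 324)))) = Add(5486, Add(-324, Rational(-5, 18))) = Add(5486, Rational(-5837, 18)) = Rational(92911, 18)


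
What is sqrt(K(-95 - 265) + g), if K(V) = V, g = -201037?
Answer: I*sqrt(201397) ≈ 448.77*I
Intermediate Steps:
sqrt(K(-95 - 265) + g) = sqrt((-95 - 265) - 201037) = sqrt(-360 - 201037) = sqrt(-201397) = I*sqrt(201397)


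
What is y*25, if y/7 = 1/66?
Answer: 175/66 ≈ 2.6515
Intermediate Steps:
y = 7/66 ≈ 0.10606
y*25 = (7/66)*25 = 175/66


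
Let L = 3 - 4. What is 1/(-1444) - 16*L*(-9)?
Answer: -207937/1444 ≈ -144.00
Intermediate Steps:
L = -1
1/(-1444) - 16*L*(-9) = 1/(-1444) - 16*(-1)*(-9) = -1/1444 + 16*(-9) = -1/1444 - 144 = -207937/1444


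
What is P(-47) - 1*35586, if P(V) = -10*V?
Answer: -35116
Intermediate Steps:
P(-47) - 1*35586 = -10*(-47) - 1*35586 = 470 - 35586 = -35116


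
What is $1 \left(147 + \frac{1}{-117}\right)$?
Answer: $\frac{17198}{117} \approx 146.99$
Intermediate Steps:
$1 \left(147 + \frac{1}{-117}\right) = 1 \left(147 - \frac{1}{117}\right) = 1 \cdot \frac{17198}{117} = \frac{17198}{117}$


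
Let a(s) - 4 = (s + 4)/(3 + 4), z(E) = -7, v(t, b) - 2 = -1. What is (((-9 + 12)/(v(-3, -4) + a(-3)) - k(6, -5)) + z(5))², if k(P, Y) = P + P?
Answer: 48841/144 ≈ 339.17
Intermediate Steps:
k(P, Y) = 2*P
v(t, b) = 1 (v(t, b) = 2 - 1 = 1)
a(s) = 32/7 + s/7 (a(s) = 4 + (s + 4)/(3 + 4) = 4 + (4 + s)/7 = 4 + (4 + s)*(⅐) = 4 + (4/7 + s/7) = 32/7 + s/7)
(((-9 + 12)/(v(-3, -4) + a(-3)) - k(6, -5)) + z(5))² = (((-9 + 12)/(1 + (32/7 + (⅐)*(-3))) - 2*6) - 7)² = ((3/(1 + (32/7 - 3/7)) - 1*12) - 7)² = ((3/(1 + 29/7) - 12) - 7)² = ((3/(36/7) - 12) - 7)² = ((3*(7/36) - 12) - 7)² = ((7/12 - 12) - 7)² = (-137/12 - 7)² = (-221/12)² = 48841/144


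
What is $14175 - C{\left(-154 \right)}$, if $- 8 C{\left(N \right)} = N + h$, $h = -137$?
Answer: $\frac{113109}{8} \approx 14139.0$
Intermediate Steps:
$C{\left(N \right)} = \frac{137}{8} - \frac{N}{8}$ ($C{\left(N \right)} = - \frac{N - 137}{8} = - \frac{-137 + N}{8} = \frac{137}{8} - \frac{N}{8}$)
$14175 - C{\left(-154 \right)} = 14175 - \left(\frac{137}{8} - - \frac{77}{4}\right) = 14175 - \left(\frac{137}{8} + \frac{77}{4}\right) = 14175 - \frac{291}{8} = \frac{113109}{8}$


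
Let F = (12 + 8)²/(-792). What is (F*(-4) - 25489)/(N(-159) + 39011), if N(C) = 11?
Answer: -2523211/3863178 ≈ -0.65314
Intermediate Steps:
F = -50/99 (F = 20²*(-1/792) = 400*(-1/792) = -50/99 ≈ -0.50505)
(F*(-4) - 25489)/(N(-159) + 39011) = (-50/99*(-4) - 25489)/(11 + 39011) = (200/99 - 25489)/39022 = -2523211/99*1/39022 = -2523211/3863178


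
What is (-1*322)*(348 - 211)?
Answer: -44114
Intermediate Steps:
(-1*322)*(348 - 211) = -322*137 = -44114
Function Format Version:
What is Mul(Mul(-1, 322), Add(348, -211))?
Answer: -44114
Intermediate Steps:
Mul(Mul(-1, 322), Add(348, -211)) = Mul(-322, 137) = -44114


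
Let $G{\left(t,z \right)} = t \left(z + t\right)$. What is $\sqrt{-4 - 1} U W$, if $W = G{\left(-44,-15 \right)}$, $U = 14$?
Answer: $36344 i \sqrt{5} \approx 81268.0 i$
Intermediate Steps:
$G{\left(t,z \right)} = t \left(t + z\right)$
$W = 2596$ ($W = - 44 \left(-44 - 15\right) = \left(-44\right) \left(-59\right) = 2596$)
$\sqrt{-4 - 1} U W = \sqrt{-4 - 1} \cdot 14 \cdot 2596 = \sqrt{-5} \cdot 14 \cdot 2596 = i \sqrt{5} \cdot 14 \cdot 2596 = 14 i \sqrt{5} \cdot 2596 = 36344 i \sqrt{5}$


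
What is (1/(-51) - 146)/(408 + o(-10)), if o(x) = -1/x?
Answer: -6770/18921 ≈ -0.35780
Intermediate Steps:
(1/(-51) - 146)/(408 + o(-10)) = (1/(-51) - 146)/(408 - 1/(-10)) = (-1/51 - 146)/(408 - 1*(-⅒)) = -7447/(51*(408 + ⅒)) = -7447/(51*4081/10) = -7447/51*10/4081 = -6770/18921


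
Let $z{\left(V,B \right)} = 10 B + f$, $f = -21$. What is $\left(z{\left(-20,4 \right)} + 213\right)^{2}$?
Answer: $53824$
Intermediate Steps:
$z{\left(V,B \right)} = -21 + 10 B$ ($z{\left(V,B \right)} = 10 B - 21 = -21 + 10 B$)
$\left(z{\left(-20,4 \right)} + 213\right)^{2} = \left(\left(-21 + 10 \cdot 4\right) + 213\right)^{2} = \left(\left(-21 + 40\right) + 213\right)^{2} = \left(19 + 213\right)^{2} = 232^{2} = 53824$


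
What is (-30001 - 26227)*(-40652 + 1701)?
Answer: 2190136828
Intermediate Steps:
(-30001 - 26227)*(-40652 + 1701) = -56228*(-38951) = 2190136828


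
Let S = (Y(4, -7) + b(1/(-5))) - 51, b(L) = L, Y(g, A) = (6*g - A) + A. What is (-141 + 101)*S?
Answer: 1088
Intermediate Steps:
Y(g, A) = 6*g (Y(g, A) = (-A + 6*g) + A = 6*g)
S = -136/5 (S = (6*4 + 1/(-5)) - 51 = (24 - 1/5) - 51 = 119/5 - 51 = -136/5 ≈ -27.200)
(-141 + 101)*S = (-141 + 101)*(-136/5) = -40*(-136/5) = 1088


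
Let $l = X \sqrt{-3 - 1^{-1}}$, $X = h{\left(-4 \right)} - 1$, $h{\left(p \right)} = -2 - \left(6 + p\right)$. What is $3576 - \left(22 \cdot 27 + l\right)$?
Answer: $2982 + 10 i \approx 2982.0 + 10.0 i$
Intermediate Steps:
$h{\left(p \right)} = -8 - p$ ($h{\left(p \right)} = -2 - \left(6 + p\right) = -8 - p$)
$X = -5$ ($X = \left(-8 - -4\right) - 1 = \left(-8 + 4\right) - 1 = -4 - 1 = -5$)
$l = - 10 i$ ($l = - 5 \sqrt{-3 - 1^{-1}} = - 5 \sqrt{-3 - 1} = - 5 \sqrt{-4} = - 5 \cdot 2 i = - 10 i \approx - 10.0 i$)
$3576 - \left(22 \cdot 27 + l\right) = 3576 - \left(22 \cdot 27 - 10 i\right) = 3576 - \left(594 - 10 i\right) = 2982 + 10 i$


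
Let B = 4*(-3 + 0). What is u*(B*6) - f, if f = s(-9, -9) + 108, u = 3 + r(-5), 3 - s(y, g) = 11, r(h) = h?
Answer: 44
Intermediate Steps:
B = -12 (B = 4*(-3) = -12)
s(y, g) = -8 (s(y, g) = 3 - 1*11 = 3 - 11 = -8)
u = -2 (u = 3 - 5 = -2)
f = 100 (f = -8 + 108 = 100)
u*(B*6) - f = -(-24)*6 - 1*100 = -2*(-72) - 100 = 144 - 100 = 44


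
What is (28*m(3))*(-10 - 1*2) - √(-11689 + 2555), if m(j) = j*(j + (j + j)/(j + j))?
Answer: -4032 - I*√9134 ≈ -4032.0 - 95.572*I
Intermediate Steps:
m(j) = j*(1 + j) (m(j) = j*(j + (2*j)/((2*j))) = j*(j + (2*j)*(1/(2*j))) = j*(j + 1) = j*(1 + j))
(28*m(3))*(-10 - 1*2) - √(-11689 + 2555) = (28*(3*(1 + 3)))*(-10 - 1*2) - √(-11689 + 2555) = (28*(3*4))*(-10 - 2) - √(-9134) = (28*12)*(-12) - I*√9134 = 336*(-12) - I*√9134 = -4032 - I*√9134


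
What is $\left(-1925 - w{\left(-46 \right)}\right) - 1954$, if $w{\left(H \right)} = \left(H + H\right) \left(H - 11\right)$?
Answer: $-9123$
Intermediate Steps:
$w{\left(H \right)} = 2 H \left(-11 + H\right)$
$\left(-1925 - w{\left(-46 \right)}\right) - 1954 = \left(-1925 - 2 \left(-46\right) \left(-11 - 46\right)\right) - 1954 = \left(-1925 - 2 \left(-46\right) \left(-57\right)\right) - 1954 = \left(-1925 - 5244\right) - 1954 = -7169 - 1954 = -9123$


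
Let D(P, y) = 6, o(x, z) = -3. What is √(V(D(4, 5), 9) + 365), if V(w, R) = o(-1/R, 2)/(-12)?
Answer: √1461/2 ≈ 19.112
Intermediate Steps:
V(w, R) = ¼ (V(w, R) = -3/(-12) = -3*(-1/12) = ¼)
√(V(D(4, 5), 9) + 365) = √(¼ + 365) = √(1461/4) = √1461/2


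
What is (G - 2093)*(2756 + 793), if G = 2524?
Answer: 1529619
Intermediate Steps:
(G - 2093)*(2756 + 793) = (2524 - 2093)*(2756 + 793) = 431*3549 = 1529619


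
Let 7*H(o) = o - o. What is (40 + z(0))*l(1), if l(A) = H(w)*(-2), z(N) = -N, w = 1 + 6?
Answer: 0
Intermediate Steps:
w = 7
H(o) = 0 (H(o) = (o - o)/7 = (1/7)*0 = 0)
l(A) = 0 (l(A) = 0*(-2) = 0)
(40 + z(0))*l(1) = (40 - 1*0)*0 = (40 + 0)*0 = 40*0 = 0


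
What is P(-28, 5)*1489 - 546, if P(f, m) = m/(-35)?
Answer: -5311/7 ≈ -758.71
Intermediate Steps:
P(f, m) = -m/35 (P(f, m) = m*(-1/35) = -m/35)
P(-28, 5)*1489 - 546 = -1/35*5*1489 - 546 = -⅐*1489 - 546 = -1489/7 - 546 = -5311/7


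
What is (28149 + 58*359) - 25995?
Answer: 22976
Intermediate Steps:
(28149 + 58*359) - 25995 = (28149 + 20822) - 25995 = 48971 - 25995 = 22976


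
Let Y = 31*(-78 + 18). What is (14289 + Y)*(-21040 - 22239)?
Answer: -537914691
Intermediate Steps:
Y = -1860 (Y = 31*(-60) = -1860)
(14289 + Y)*(-21040 - 22239) = (14289 - 1860)*(-21040 - 22239) = 12429*(-43279) = -537914691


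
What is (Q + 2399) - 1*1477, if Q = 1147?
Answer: 2069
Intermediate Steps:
(Q + 2399) - 1*1477 = (1147 + 2399) - 1*1477 = 3546 - 1477 = 2069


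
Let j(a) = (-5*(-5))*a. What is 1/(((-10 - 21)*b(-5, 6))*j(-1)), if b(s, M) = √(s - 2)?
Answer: -I*√7/5425 ≈ -0.0004877*I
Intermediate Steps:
b(s, M) = √(-2 + s)
j(a) = 25*a
1/(((-10 - 21)*b(-5, 6))*j(-1)) = 1/(((-10 - 21)*√(-2 - 5))*(25*(-1))) = 1/(-31*I*√7*(-25)) = 1/(775*I*√7) = -I*√7/5425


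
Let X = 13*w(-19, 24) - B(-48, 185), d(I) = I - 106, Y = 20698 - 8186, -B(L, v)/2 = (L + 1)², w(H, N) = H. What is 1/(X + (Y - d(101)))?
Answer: 1/16688 ≈ 5.9923e-5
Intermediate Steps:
B(L, v) = -2*(1 + L)² (B(L, v) = -2*(L + 1)² = -2*(1 + L)²)
Y = 12512
d(I) = -106 + I
X = 4171 (X = 13*(-19) - (-2)*(1 - 48)² = -247 - (-2)*(-47)² = -247 - (-2)*2209 = -247 - 1*(-4418) = -247 + 4418 = 4171)
1/(X + (Y - d(101))) = 1/(4171 + (12512 - (-106 + 101))) = 1/(4171 + (12512 - 1*(-5))) = 1/(4171 + (12512 + 5)) = 1/(4171 + 12517) = 1/16688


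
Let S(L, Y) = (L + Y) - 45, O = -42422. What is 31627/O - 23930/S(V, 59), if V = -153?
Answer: 1010762307/5896658 ≈ 171.41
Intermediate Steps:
S(L, Y) = -45 + L + Y
31627/O - 23930/S(V, 59) = 31627/(-42422) - 23930/(-45 - 153 + 59) = 31627*(-1/42422) - 23930/(-139) = -31627/42422 - 23930*(-1/139) = -31627/42422 + 23930/139 = 1010762307/5896658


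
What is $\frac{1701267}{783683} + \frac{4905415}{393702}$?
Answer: $\frac{4514082563879}{308537564466} \approx 14.631$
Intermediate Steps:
$\frac{1701267}{783683} + \frac{4905415}{393702} = \frac{4514082563879}{308537564466}$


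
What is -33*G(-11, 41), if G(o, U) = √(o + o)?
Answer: -33*I*√22 ≈ -154.78*I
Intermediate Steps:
G(o, U) = √2*√o (G(o, U) = √(2*o) = √2*√o)
-33*G(-11, 41) = -33*√2*√(-11) = -33*√2*I*√11 = -33*I*√22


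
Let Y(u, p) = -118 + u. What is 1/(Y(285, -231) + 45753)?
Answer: 1/45920 ≈ 2.1777e-5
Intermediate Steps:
1/(Y(285, -231) + 45753) = 1/((-118 + 285) + 45753) = 1/(167 + 45753) = 1/45920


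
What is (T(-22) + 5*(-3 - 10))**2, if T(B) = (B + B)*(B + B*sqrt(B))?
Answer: -19799119 + 1748208*I*sqrt(22) ≈ -1.9799e+7 + 8.1998e+6*I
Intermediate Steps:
T(B) = 2*B*(B + B**(3/2)) (T(B) = (2*B)*(B + B**(3/2)) = 2*B*(B + B**(3/2)))
(T(-22) + 5*(-3 - 10))**2 = ((2*(-22)**2 + 2*(-22)**(5/2)) + 5*(-3 - 10))**2 = ((2*484 + 2*(484*I*sqrt(22))) + 5*(-13))**2 = ((968 + 968*I*sqrt(22)) - 65)**2 = (903 + 968*I*sqrt(22))**2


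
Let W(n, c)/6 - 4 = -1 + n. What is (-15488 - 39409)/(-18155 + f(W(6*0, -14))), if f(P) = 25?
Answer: 54897/18130 ≈ 3.0280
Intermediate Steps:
W(n, c) = 18 + 6*n (W(n, c) = 24 + 6*(-1 + n) = 24 + (-6 + 6*n) = 18 + 6*n)
(-15488 - 39409)/(-18155 + f(W(6*0, -14))) = (-15488 - 39409)/(-18155 + 25) = -54897/(-18130) = -54897*(-1/18130) = 54897/18130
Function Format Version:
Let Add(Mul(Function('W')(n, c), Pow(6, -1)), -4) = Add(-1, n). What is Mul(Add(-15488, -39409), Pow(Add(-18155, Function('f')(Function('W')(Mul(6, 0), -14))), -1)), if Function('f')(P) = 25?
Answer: Rational(54897, 18130) ≈ 3.0280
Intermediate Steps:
Function('W')(n, c) = Add(18, Mul(6, n)) (Function('W')(n, c) = Add(24, Mul(6, Add(-1, n))) = Add(24, Add(-6, Mul(6, n))) = Add(18, Mul(6, n)))
Mul(Add(-15488, -39409), Pow(Add(-18155, Function('f')(Function('W')(Mul(6, 0), -14))), -1)) = Mul(Add(-15488, -39409), Pow(Add(-18155, 25), -1)) = Mul(-54897, Pow(-18130, -1)) = Mul(-54897, Rational(-1, 18130)) = Rational(54897, 18130)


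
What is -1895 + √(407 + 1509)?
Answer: -1895 + 2*√479 ≈ -1851.2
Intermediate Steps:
-1895 + √(407 + 1509) = -1895 + √1916 = -1895 + 2*√479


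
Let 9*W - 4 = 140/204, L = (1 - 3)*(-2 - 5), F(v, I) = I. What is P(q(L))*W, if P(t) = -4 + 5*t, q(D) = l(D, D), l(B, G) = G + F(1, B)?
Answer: 1912/27 ≈ 70.815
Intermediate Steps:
L = 14 (L = -2*(-7) = 14)
l(B, G) = B + G (l(B, G) = G + B = B + G)
q(D) = 2*D (q(D) = D + D = 2*D)
W = 239/459 (W = 4/9 + (140/204)/9 = 4/9 + (140*(1/204))/9 = 4/9 + (⅑)*(35/51) = 4/9 + 35/459 = 239/459 ≈ 0.52070)
P(q(L))*W = (-4 + 5*(2*14))*(239/459) = (-4 + 5*28)*(239/459) = (-4 + 140)*(239/459) = 136*(239/459) = 1912/27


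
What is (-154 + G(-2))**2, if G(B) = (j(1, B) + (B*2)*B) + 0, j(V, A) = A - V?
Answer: 22201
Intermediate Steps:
G(B) = -1 + B + 2*B**2 (G(B) = ((B - 1*1) + (B*2)*B) + 0 = ((B - 1) + (2*B)*B) + 0 = ((-1 + B) + 2*B**2) + 0 = (-1 + B + 2*B**2) + 0 = -1 + B + 2*B**2)
(-154 + G(-2))**2 = (-154 + (-1 - 2 + 2*(-2)**2))**2 = (-154 + (-1 - 2 + 2*4))**2 = (-154 + (-1 - 2 + 8))**2 = (-154 + 5)**2 = (-149)**2 = 22201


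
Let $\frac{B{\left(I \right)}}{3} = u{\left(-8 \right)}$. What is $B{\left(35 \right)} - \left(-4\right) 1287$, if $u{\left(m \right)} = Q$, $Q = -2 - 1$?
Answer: $5139$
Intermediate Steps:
$Q = -3$ ($Q = -2 - 1 = -3$)
$u{\left(m \right)} = -3$
$B{\left(I \right)} = -9$ ($B{\left(I \right)} = 3 \left(-3\right) = -9$)
$B{\left(35 \right)} - \left(-4\right) 1287 = -9 - \left(-4\right) 1287 = -9 - -5148 = -9 + 5148 = 5139$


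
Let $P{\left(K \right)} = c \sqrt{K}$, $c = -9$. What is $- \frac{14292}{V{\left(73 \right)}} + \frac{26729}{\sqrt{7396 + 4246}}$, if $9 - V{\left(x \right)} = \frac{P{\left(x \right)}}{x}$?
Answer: $- \frac{28981}{18} + \frac{397 \sqrt{73}}{18} + \frac{26729 \sqrt{11642}}{11642} \approx -1173.9$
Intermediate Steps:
$P{\left(K \right)} = - 9 \sqrt{K}$
$V{\left(x \right)} = 9 + \frac{9}{\sqrt{x}}$ ($V{\left(x \right)} = 9 - \frac{\left(-9\right) \sqrt{x}}{x} = 9 - - \frac{9}{\sqrt{x}} = 9 + \frac{9}{\sqrt{x}}$)
$- \frac{14292}{V{\left(73 \right)}} + \frac{26729}{\sqrt{7396 + 4246}} = - \frac{14292}{9 + \frac{9}{\sqrt{73}}} + \frac{26729}{\sqrt{7396 + 4246}} = - \frac{14292}{9 + 9 \frac{\sqrt{73}}{73}} + \frac{26729}{\sqrt{11642}} = - \frac{14292}{9 + \frac{9 \sqrt{73}}{73}} + 26729 \frac{\sqrt{11642}}{11642} = - \frac{14292}{9 + \frac{9 \sqrt{73}}{73}} + \frac{26729 \sqrt{11642}}{11642}$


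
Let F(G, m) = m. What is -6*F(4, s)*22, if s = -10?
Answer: 1320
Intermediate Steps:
-6*F(4, s)*22 = -6*(-10)*22 = 60*22 = 1320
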